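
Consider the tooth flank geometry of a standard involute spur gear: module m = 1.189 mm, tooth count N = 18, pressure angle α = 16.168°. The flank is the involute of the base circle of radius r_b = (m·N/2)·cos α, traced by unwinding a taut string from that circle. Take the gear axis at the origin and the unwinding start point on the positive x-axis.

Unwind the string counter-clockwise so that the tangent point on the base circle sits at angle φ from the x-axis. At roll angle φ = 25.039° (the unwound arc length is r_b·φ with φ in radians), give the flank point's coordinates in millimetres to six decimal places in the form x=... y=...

x=11.212831 y=0.280507

pitch radius r_p = m·N/2 = 1.189·18/2 = 10.701000
base radius r_b = r_p·cos α = 10.701000·cos 16.168° = 10.277769
roll angle φ = 25.039° = 0.43701299 rad
x = r_b·(cos φ + φ·sin φ) = 10.277769·(0.90601991 + 0.43701299·0.42323507) = 11.212831
y = r_b·(sin φ − φ·cos φ) = 10.277769·(0.42323507 − 0.43701299·0.90601991) = 0.280507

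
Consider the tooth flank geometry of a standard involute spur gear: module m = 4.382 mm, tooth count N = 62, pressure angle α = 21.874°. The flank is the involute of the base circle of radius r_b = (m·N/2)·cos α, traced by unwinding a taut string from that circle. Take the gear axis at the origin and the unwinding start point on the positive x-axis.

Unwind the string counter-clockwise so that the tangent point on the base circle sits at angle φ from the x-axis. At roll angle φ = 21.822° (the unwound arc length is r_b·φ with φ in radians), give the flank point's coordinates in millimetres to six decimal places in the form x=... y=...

pitch radius r_p = m·N/2 = 4.382·62/2 = 135.842000
base radius r_b = r_p·cos α = 135.842000·cos 21.874° = 126.062112
roll angle φ = 21.822° = 0.38086575 rad
x = r_b·(cos φ + φ·sin φ) = 126.062112·(0.92834316 + 0.38086575·0.37172432) = 134.876403
y = r_b·(sin φ − φ·cos φ) = 126.062112·(0.37172432 − 0.38086575·0.92834316) = 2.288053

x=134.876403 y=2.288053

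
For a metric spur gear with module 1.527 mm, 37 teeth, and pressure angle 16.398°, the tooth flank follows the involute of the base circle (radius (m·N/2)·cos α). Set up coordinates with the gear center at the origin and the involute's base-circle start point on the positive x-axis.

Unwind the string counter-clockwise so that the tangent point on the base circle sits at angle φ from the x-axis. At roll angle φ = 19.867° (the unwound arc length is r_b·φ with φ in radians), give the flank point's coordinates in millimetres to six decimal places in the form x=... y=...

x=28.680941 y=0.372094

pitch radius r_p = m·N/2 = 1.527·37/2 = 28.249500
base radius r_b = r_p·cos α = 28.249500·cos 16.398° = 27.100419
roll angle φ = 19.867° = 0.34674456 rad
x = r_b·(cos φ + φ·sin φ) = 27.100419·(0.94048402 + 0.34674456·0.33983793) = 28.680941
y = r_b·(sin φ − φ·cos φ) = 27.100419·(0.33983793 − 0.34674456·0.94048402) = 0.372094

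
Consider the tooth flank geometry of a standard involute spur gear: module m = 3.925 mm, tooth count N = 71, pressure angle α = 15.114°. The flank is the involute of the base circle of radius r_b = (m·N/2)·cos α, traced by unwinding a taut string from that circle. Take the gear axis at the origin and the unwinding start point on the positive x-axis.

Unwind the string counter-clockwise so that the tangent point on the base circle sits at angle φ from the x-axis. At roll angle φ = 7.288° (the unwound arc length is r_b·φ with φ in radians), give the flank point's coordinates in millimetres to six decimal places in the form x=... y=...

x=135.601502 y=0.092132

pitch radius r_p = m·N/2 = 3.925·71/2 = 139.337500
base radius r_b = r_p·cos α = 139.337500·cos 15.114° = 134.517669
roll angle φ = 7.288° = 0.12719960 rad
x = r_b·(cos φ + φ·sin φ) = 134.517669·(0.99192103 + 0.12719960·0.12685686) = 135.601502
y = r_b·(sin φ − φ·cos φ) = 134.517669·(0.12685686 − 0.12719960·0.99192103) = 0.092132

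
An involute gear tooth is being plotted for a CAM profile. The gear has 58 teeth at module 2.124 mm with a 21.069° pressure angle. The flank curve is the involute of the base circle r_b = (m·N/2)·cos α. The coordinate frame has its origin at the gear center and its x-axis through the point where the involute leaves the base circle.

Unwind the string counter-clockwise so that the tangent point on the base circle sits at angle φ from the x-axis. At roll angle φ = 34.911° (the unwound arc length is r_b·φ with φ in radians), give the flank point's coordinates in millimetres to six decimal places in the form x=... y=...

x=67.177827 y=4.175329

pitch radius r_p = m·N/2 = 2.124·58/2 = 61.596000
base radius r_b = r_p·cos α = 61.596000·cos 21.069° = 57.478195
roll angle φ = 34.911° = 0.60931190 rad
x = r_b·(cos φ + φ·sin φ) = 57.478195·(0.82004202 + 0.60931190·0.57230332) = 67.177827
y = r_b·(sin φ − φ·cos φ) = 57.478195·(0.57230332 − 0.60931190·0.82004202) = 4.175329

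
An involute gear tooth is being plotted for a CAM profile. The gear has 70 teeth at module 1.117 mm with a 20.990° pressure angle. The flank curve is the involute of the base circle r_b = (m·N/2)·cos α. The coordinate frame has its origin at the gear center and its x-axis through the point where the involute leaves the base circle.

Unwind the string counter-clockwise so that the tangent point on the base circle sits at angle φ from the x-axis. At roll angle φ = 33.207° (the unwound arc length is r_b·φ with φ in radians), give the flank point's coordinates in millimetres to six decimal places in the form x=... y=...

x=42.125857 y=2.290040

pitch radius r_p = m·N/2 = 1.117·70/2 = 39.095000
base radius r_b = r_p·cos α = 39.095000·cos 20.990° = 36.500771
roll angle φ = 33.207° = 0.57957148 rad
x = r_b·(cos φ + φ·sin φ) = 36.500771·(0.83669741 + 0.57957148·0.54766545) = 42.125857
y = r_b·(sin φ − φ·cos φ) = 36.500771·(0.54766545 − 0.57957148·0.83669741) = 2.290040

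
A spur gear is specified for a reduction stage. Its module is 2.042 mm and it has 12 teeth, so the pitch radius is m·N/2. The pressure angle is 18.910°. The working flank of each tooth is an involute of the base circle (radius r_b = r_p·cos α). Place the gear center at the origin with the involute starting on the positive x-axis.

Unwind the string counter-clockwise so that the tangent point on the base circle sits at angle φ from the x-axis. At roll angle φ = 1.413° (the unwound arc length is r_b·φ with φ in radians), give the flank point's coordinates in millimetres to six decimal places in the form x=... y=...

x=11.594269 y=0.000058

pitch radius r_p = m·N/2 = 2.042·12/2 = 12.252000
base radius r_b = r_p·cos α = 12.252000·cos 18.910° = 11.590745
roll angle φ = 1.413° = 0.02466150 rad
x = r_b·(cos φ + φ·sin φ) = 11.590745·(0.99969592 + 0.02466150·0.02465900) = 11.594269
y = r_b·(sin φ − φ·cos φ) = 11.590745·(0.02465900 − 0.02466150·0.99969592) = 0.000058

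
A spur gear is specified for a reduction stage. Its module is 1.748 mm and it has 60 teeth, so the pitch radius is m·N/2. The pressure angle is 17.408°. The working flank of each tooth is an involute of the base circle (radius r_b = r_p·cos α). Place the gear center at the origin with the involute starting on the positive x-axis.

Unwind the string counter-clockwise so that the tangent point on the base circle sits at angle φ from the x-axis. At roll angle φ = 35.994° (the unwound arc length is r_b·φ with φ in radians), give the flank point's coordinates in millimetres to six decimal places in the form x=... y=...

x=58.958985 y=3.974343

pitch radius r_p = m·N/2 = 1.748·60/2 = 52.440000
base radius r_b = r_p·cos α = 52.440000·cos 17.408° = 50.038173
roll angle φ = 35.994° = 0.62821381 rad
x = r_b·(cos φ + φ·sin φ) = 50.038173·(0.80907854 + 0.62821381·0.58770053) = 58.958985
y = r_b·(sin φ − φ·cos φ) = 50.038173·(0.58770053 − 0.62821381·0.80907854) = 3.974343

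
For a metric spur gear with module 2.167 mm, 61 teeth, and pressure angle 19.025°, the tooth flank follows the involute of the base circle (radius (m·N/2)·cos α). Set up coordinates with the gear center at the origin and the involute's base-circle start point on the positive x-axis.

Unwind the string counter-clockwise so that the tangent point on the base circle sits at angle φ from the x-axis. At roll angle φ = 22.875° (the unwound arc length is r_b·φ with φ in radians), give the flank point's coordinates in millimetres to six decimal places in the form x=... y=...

pitch radius r_p = m·N/2 = 2.167·61/2 = 66.093500
base radius r_b = r_p·cos α = 66.093500·cos 19.025° = 62.483237
roll angle φ = 22.875° = 0.39924407 rad
x = r_b·(cos φ + φ·sin φ) = 62.483237·(0.92135511 + 0.39924407·0.38872197) = 67.266332
y = r_b·(sin φ − φ·cos φ) = 62.483237·(0.38872197 − 0.39924407·0.92135511) = 1.304426

x=67.266332 y=1.304426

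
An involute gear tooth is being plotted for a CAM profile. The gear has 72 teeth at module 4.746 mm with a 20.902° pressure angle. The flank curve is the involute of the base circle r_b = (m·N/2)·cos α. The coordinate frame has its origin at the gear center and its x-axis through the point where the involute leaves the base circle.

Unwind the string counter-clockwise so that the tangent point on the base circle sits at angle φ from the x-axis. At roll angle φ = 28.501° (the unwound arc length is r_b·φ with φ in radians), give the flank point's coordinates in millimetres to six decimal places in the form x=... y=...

x=178.154873 y=6.388118

pitch radius r_p = m·N/2 = 4.746·72/2 = 170.856000
base radius r_b = r_p·cos α = 170.856000·cos 20.902° = 159.612312
roll angle φ = 28.501° = 0.49743629 rad
x = r_b·(cos φ + φ·sin φ) = 159.612312·(0.87880878 + 0.49743629·0.47717410) = 178.154873
y = r_b·(sin φ − φ·cos φ) = 159.612312·(0.47717410 − 0.49743629·0.87880878) = 6.388118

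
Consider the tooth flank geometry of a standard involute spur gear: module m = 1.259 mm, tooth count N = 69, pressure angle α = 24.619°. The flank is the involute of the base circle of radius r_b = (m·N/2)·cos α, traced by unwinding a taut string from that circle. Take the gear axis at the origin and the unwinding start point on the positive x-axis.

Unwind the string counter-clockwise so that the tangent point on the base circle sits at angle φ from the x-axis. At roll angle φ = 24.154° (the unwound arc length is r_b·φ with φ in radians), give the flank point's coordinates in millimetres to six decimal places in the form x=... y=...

pitch radius r_p = m·N/2 = 1.259·69/2 = 43.435500
base radius r_b = r_p·cos α = 43.435500·cos 24.619° = 39.487127
roll angle φ = 24.154° = 0.42156683 rad
x = r_b·(cos φ + φ·sin φ) = 39.487127·(0.91244893 + 0.42156683·0.40919060) = 42.841563
y = r_b·(sin φ − φ·cos φ) = 39.487127·(0.40919060 − 0.42156683·0.91244893) = 0.968714

x=42.841563 y=0.968714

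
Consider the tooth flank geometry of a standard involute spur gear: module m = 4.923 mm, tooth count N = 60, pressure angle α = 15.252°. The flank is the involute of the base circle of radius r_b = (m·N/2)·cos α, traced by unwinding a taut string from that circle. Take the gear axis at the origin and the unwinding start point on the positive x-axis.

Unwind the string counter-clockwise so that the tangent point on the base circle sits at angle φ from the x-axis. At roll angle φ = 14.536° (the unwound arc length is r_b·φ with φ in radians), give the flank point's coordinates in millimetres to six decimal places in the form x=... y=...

x=147.000128 y=0.770595

pitch radius r_p = m·N/2 = 4.923·60/2 = 147.690000
base radius r_b = r_p·cos α = 147.690000·cos 15.252° = 142.488084
roll angle φ = 14.536° = 0.25370106 rad
x = r_b·(cos φ + φ·sin φ) = 142.488084·(0.96799013 + 0.25370106·0.25098826) = 147.000128
y = r_b·(sin φ − φ·cos φ) = 142.488084·(0.25098826 − 0.25370106·0.96799013) = 0.770595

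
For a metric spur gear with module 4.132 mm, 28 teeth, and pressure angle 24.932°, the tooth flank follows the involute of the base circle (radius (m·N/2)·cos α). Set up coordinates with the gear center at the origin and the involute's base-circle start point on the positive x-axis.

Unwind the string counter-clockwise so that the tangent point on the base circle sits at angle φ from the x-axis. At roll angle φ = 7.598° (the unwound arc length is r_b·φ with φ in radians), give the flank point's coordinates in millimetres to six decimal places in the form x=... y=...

x=52.916286 y=0.040705

pitch radius r_p = m·N/2 = 4.132·28/2 = 57.848000
base radius r_b = r_p·cos α = 57.848000·cos 24.932° = 52.457071
roll angle φ = 7.598° = 0.13261012 rad
x = r_b·(cos φ + φ·sin φ) = 52.457071·(0.99122016 + 0.13261012·0.13222179) = 52.916286
y = r_b·(sin φ − φ·cos φ) = 52.457071·(0.13222179 − 0.13261012·0.99122016) = 0.040705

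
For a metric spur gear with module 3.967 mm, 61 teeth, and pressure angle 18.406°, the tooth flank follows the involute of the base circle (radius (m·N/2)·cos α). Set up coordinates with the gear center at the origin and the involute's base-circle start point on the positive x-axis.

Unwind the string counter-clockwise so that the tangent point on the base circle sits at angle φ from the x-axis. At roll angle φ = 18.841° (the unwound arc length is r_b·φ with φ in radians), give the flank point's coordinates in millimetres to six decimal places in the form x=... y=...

x=120.844139 y=1.346095

pitch radius r_p = m·N/2 = 3.967·61/2 = 120.993500
base radius r_b = r_p·cos α = 120.993500·cos 18.406° = 114.803830
roll angle φ = 18.841° = 0.32883748 rad
x = r_b·(cos φ + φ·sin φ) = 114.803830·(0.94641841 + 0.32883748·0.32294302) = 120.844139
y = r_b·(sin φ − φ·cos φ) = 114.803830·(0.32294302 − 0.32883748·0.94641841) = 1.346095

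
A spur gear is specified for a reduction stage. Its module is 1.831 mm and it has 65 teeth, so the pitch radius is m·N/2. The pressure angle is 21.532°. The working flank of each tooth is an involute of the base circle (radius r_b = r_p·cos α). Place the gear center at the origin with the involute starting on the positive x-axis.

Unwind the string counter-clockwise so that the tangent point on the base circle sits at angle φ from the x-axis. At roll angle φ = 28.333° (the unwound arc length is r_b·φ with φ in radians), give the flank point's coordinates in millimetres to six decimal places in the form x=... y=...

x=61.714520 y=2.177134

pitch radius r_p = m·N/2 = 1.831·65/2 = 59.507500
base radius r_b = r_p·cos α = 59.507500·cos 21.532° = 55.354634
roll angle φ = 28.333° = 0.49450414 rad
x = r_b·(cos φ + φ·sin φ) = 55.354634·(0.88020415 + 0.49450414·0.47459525) = 61.714520
y = r_b·(sin φ − φ·cos φ) = 55.354634·(0.47459525 − 0.49450414·0.88020415) = 2.177134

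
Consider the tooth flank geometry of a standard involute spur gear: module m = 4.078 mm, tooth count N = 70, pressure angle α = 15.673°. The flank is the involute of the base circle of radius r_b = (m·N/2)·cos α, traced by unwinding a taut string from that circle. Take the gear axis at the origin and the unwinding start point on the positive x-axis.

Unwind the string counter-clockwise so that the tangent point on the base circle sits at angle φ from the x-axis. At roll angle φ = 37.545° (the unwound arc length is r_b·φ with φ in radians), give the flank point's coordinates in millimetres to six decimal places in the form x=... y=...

x=163.835185 y=12.344196

pitch radius r_p = m·N/2 = 4.078·70/2 = 142.730000
base radius r_b = r_p·cos α = 142.730000·cos 15.673° = 137.423178
roll angle φ = 37.545° = 0.65528387 rad
x = r_b·(cos φ + φ·sin φ) = 137.423178·(0.79287498 + 0.65528387·0.60938434) = 163.835185
y = r_b·(sin φ − φ·cos φ) = 137.423178·(0.60938434 − 0.65528387·0.79287498) = 12.344196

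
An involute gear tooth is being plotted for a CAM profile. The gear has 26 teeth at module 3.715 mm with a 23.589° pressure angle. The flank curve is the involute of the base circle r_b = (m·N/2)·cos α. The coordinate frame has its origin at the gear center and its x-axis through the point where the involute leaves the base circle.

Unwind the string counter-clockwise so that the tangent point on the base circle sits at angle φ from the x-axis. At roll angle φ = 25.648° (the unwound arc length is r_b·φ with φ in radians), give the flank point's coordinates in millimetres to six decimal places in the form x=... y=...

pitch radius r_p = m·N/2 = 3.715·26/2 = 48.295000
base radius r_b = r_p·cos α = 48.295000·cos 23.589° = 44.259449
roll angle φ = 25.648° = 0.44764205 rad
x = r_b·(cos φ + φ·sin φ) = 44.259449·(0.90147023 + 0.44764205·0.43284111) = 48.474193
y = r_b·(sin φ − φ·cos φ) = 44.259449·(0.43284111 − 0.44764205·0.90147023) = 1.297029

x=48.474193 y=1.297029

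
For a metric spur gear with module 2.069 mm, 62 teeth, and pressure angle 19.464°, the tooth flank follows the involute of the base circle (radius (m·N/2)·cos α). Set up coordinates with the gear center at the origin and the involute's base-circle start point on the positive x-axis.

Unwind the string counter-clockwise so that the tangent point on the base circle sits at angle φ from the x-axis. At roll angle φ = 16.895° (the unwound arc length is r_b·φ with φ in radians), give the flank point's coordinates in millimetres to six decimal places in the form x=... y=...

x=63.045744 y=0.512354

pitch radius r_p = m·N/2 = 2.069·62/2 = 64.139000
base radius r_b = r_p·cos α = 64.139000·cos 19.464° = 60.473523
roll angle φ = 16.895° = 0.29487338 rad
x = r_b·(cos φ + φ·sin φ) = 60.473523·(0.95683895 + 0.29487338·0.29061869) = 63.045744
y = r_b·(sin φ − φ·cos φ) = 60.473523·(0.29061869 − 0.29487338·0.95683895) = 0.512354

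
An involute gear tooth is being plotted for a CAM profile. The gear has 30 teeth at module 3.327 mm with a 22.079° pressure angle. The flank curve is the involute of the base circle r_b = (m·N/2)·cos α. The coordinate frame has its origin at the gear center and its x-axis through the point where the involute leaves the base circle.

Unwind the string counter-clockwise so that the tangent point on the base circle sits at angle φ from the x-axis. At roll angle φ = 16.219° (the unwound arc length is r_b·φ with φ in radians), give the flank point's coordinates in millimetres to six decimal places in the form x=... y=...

x=48.061187 y=0.346870

pitch radius r_p = m·N/2 = 3.327·30/2 = 49.905000
base radius r_b = r_p·cos α = 49.905000·cos 22.079° = 46.245290
roll angle φ = 16.219° = 0.28307495 rad
x = r_b·(cos φ + φ·sin φ) = 46.245290·(0.96020112 + 0.28307495·0.27930954) = 48.061187
y = r_b·(sin φ − φ·cos φ) = 46.245290·(0.27930954 − 0.28307495·0.96020112) = 0.346870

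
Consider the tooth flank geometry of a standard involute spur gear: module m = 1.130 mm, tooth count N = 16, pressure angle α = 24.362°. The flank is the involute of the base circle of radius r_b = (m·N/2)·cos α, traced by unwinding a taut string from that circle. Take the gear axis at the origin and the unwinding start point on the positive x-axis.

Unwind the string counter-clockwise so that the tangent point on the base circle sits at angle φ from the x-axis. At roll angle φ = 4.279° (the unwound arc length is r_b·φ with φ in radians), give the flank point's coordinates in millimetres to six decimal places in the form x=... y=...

pitch radius r_p = m·N/2 = 1.130·16/2 = 9.040000
base radius r_b = r_p·cos α = 9.040000·cos 24.362° = 8.235055
roll angle φ = 4.279° = 0.07468264 rad
x = r_b·(cos φ + φ·sin φ) = 8.235055·(0.99721255 + 0.07468264·0.07461323) = 8.257989
y = r_b·(sin φ − φ·cos φ) = 8.235055·(0.07461323 − 0.07468264·0.99721255) = 0.001143

x=8.257989 y=0.001143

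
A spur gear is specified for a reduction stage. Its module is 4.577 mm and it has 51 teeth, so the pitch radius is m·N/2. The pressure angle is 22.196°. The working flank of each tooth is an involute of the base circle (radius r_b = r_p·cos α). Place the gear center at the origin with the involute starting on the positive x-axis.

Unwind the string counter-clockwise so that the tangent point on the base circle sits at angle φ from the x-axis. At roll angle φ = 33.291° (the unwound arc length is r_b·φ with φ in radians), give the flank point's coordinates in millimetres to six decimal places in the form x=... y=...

pitch radius r_p = m·N/2 = 4.577·51/2 = 116.713500
base radius r_b = r_p·cos α = 116.713500·cos 22.196° = 108.064675
roll angle φ = 33.291° = 0.58103756 rad
x = r_b·(cos φ + φ·sin φ) = 108.064675·(0.83589359 + 0.58103756·0.54889152) = 124.795268
y = r_b·(sin φ − φ·cos φ) = 108.064675·(0.54889152 − 0.58103756·0.83589359) = 6.830330

x=124.795268 y=6.830330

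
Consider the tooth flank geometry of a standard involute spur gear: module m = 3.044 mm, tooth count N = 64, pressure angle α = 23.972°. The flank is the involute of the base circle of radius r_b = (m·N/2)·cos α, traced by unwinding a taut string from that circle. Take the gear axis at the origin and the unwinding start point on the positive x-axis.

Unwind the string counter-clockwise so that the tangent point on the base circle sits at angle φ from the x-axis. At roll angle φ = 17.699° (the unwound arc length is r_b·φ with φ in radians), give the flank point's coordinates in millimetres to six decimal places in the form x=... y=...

x=93.151818 y=0.866216

pitch radius r_p = m·N/2 = 3.044·64/2 = 97.408000
base radius r_b = r_p·cos α = 97.408000·cos 23.972° = 89.005987
roll angle φ = 17.699° = 0.30890582 rad
x = r_b·(cos φ + φ·sin φ) = 89.005987·(0.95266679 + 0.30890582·0.30401643) = 93.151818
y = r_b·(sin φ − φ·cos φ) = 89.005987·(0.30401643 − 0.30890582·0.95266679) = 0.866216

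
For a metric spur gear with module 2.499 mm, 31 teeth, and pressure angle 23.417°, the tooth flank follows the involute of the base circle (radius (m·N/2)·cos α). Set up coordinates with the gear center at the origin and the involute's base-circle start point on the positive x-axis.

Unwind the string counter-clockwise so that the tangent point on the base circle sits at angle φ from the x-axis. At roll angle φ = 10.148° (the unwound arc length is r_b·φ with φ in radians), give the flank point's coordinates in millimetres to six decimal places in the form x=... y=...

pitch radius r_p = m·N/2 = 2.499·31/2 = 38.734500
base radius r_b = r_p·cos α = 38.734500·cos 23.417° = 35.544201
roll angle φ = 10.148° = 0.17711601 rad
x = r_b·(cos φ + φ·sin φ) = 35.544201·(0.98435592 + 0.17711601·0.17619144) = 36.097348
y = r_b·(sin φ − φ·cos φ) = 35.544201·(0.17619144 − 0.17711601·0.98435592) = 0.065623

x=36.097348 y=0.065623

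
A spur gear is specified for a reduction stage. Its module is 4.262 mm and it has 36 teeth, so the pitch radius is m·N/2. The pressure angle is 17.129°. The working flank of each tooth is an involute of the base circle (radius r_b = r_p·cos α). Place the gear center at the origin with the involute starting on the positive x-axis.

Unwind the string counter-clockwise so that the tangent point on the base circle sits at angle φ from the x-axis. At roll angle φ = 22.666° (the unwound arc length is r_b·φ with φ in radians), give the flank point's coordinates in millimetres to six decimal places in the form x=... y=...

pitch radius r_p = m·N/2 = 4.262·36/2 = 76.716000
base radius r_b = r_p·cos α = 76.716000·cos 17.129° = 73.313190
roll angle φ = 22.666° = 0.39559633 rad
x = r_b·(cos φ + φ·sin φ) = 73.313190·(0.92276693 + 0.39559633·0.38535853) = 78.827321
y = r_b·(sin φ − φ·cos φ) = 73.313190·(0.38535853 − 0.39559633·0.92276693) = 1.489381

x=78.827321 y=1.489381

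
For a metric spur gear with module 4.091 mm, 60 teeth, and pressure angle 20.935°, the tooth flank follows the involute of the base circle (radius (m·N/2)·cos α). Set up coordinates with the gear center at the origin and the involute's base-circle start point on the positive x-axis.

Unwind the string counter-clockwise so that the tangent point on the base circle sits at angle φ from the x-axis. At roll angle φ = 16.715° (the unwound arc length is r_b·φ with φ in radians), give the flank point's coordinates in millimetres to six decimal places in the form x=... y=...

x=119.402707 y=0.940634

pitch radius r_p = m·N/2 = 4.091·60/2 = 122.730000
base radius r_b = r_p·cos α = 122.730000·cos 20.935° = 114.628149
roll angle φ = 16.715° = 0.29173178 rad
x = r_b·(cos φ + φ·sin φ) = 114.628149·(0.95774723 + 0.29173178·0.28761127) = 119.402707
y = r_b·(sin φ − φ·cos φ) = 114.628149·(0.28761127 − 0.29173178·0.95774723) = 0.940634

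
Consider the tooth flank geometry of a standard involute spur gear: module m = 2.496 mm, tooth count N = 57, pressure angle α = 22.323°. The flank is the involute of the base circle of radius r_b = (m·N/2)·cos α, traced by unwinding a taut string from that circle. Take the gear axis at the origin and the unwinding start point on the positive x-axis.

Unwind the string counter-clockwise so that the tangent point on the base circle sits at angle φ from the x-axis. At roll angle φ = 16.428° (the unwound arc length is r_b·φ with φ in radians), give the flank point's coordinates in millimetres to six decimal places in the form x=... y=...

pitch radius r_p = m·N/2 = 2.496·57/2 = 71.136000
base radius r_b = r_p·cos α = 71.136000·cos 22.323° = 65.804878
roll angle φ = 16.428° = 0.28672269 rad
x = r_b·(cos φ + φ·sin φ) = 65.804878·(0.95917588 + 0.28672269·0.28281023) = 68.454445
y = r_b·(sin φ − φ·cos φ) = 65.804878·(0.28281023 − 0.28672269·0.95917588) = 0.512801

x=68.454445 y=0.512801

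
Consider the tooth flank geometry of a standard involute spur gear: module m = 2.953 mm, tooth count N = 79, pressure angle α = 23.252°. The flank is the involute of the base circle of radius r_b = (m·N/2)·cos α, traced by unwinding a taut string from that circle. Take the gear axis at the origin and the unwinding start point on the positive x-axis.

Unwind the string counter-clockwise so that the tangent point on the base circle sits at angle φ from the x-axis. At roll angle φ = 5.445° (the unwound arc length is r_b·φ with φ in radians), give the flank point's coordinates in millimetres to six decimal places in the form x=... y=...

pitch radius r_p = m·N/2 = 2.953·79/2 = 116.643500
base radius r_b = r_p·cos α = 116.643500·cos 23.252° = 107.169415
roll angle φ = 5.445° = 0.09503318 rad
x = r_b·(cos φ + φ·sin φ) = 107.169415·(0.99548775 + 0.09503318·0.09489020) = 107.652263
y = r_b·(sin φ − φ·cos φ) = 107.169415·(0.09489020 − 0.09503318·0.99548775) = 0.030633

x=107.652263 y=0.030633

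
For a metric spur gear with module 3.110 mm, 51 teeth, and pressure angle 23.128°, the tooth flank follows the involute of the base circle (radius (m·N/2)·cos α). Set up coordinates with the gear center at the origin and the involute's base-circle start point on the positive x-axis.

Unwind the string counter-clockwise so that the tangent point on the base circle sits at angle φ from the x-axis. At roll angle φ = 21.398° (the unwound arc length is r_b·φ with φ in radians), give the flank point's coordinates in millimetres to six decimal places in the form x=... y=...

x=77.841349 y=1.248747

pitch radius r_p = m·N/2 = 3.110·51/2 = 79.305000
base radius r_b = r_p·cos α = 79.305000·cos 23.128° = 72.931230
roll angle φ = 21.398° = 0.37346555 rad
x = r_b·(cos φ + φ·sin φ) = 72.931230·(0.93106855 + 0.37346555·0.36484428) = 77.841349
y = r_b·(sin φ − φ·cos φ) = 72.931230·(0.36484428 − 0.37346555·0.93106855) = 1.248747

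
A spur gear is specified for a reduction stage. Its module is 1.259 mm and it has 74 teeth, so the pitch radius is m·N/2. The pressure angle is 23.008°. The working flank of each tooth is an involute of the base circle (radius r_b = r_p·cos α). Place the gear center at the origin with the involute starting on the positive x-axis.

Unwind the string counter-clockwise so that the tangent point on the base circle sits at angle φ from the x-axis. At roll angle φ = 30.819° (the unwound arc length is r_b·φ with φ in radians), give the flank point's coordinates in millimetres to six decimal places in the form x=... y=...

pitch radius r_p = m·N/2 = 1.259·74/2 = 46.583000
base radius r_b = r_p·cos α = 46.583000·cos 23.008° = 42.877336
roll angle φ = 30.819° = 0.53789302 rad
x = r_b·(cos φ + φ·sin φ) = 42.877336·(0.85879005 + 0.53789302·0.51232768) = 48.638658
y = r_b·(sin φ − φ·cos φ) = 42.877336·(0.51232768 − 0.53789302·0.85879005) = 2.160611

x=48.638658 y=2.160611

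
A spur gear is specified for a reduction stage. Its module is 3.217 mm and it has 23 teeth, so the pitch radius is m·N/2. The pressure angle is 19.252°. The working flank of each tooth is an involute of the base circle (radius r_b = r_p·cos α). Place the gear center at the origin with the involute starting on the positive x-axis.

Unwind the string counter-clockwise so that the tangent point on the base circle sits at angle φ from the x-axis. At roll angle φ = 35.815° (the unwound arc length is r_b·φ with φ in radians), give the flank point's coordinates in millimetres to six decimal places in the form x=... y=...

pitch radius r_p = m·N/2 = 3.217·23/2 = 36.995500
base radius r_b = r_p·cos α = 36.995500·cos 19.252° = 34.926620
roll angle φ = 35.815° = 0.62508967 rad
x = r_b·(cos φ + φ·sin φ) = 34.926620·(0.81091065 + 0.62508967·0.58516999) = 41.097957
y = r_b·(sin φ − φ·cos φ) = 34.926620·(0.58516999 − 0.62508967·0.81091065) = 2.733990

x=41.097957 y=2.733990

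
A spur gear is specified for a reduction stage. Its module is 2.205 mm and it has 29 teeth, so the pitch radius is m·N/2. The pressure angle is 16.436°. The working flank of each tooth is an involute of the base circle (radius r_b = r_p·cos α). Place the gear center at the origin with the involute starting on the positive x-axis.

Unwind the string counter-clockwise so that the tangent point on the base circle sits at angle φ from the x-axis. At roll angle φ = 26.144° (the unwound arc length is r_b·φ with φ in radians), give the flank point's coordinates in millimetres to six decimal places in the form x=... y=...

pitch radius r_p = m·N/2 = 2.205·29/2 = 31.972500
base radius r_b = r_p·cos α = 31.972500·cos 16.436° = 30.665988
roll angle φ = 26.144° = 0.45629888 rad
x = r_b·(cos φ + φ·sin φ) = 30.665988·(0.89768946 + 0.45629888·0.44062868) = 33.694188
y = r_b·(sin φ − φ·cos φ) = 30.665988·(0.44062868 − 0.45629888·0.89768946) = 0.951074

x=33.694188 y=0.951074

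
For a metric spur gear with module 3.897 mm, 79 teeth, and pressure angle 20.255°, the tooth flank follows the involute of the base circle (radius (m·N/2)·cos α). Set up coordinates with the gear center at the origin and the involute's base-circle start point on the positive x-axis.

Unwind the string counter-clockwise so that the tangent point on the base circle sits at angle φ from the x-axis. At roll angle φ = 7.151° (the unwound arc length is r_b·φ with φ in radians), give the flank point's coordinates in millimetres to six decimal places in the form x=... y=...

pitch radius r_p = m·N/2 = 3.897·79/2 = 153.931500
base radius r_b = r_p·cos α = 153.931500·cos 20.255° = 144.412550
roll angle φ = 7.151° = 0.12480849 rad
x = r_b·(cos φ + φ·sin φ) = 144.412550·(0.99222152 + 0.12480849·0.12448472) = 145.532942
y = r_b·(sin φ − φ·cos φ) = 144.412550·(0.12448472 − 0.12480849·0.99222152) = 0.093441

x=145.532942 y=0.093441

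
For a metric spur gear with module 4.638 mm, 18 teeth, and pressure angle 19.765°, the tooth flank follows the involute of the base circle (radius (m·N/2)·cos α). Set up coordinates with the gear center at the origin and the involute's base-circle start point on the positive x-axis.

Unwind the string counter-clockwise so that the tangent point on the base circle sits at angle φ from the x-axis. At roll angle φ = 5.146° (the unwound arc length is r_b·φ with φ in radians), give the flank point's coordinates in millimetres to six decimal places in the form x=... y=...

x=39.440997 y=0.009479

pitch radius r_p = m·N/2 = 4.638·18/2 = 41.742000
base radius r_b = r_p·cos α = 41.742000·cos 19.765° = 39.282875
roll angle φ = 5.146° = 0.08981464 rad
x = r_b·(cos φ + φ·sin φ) = 39.282875·(0.99596938 + 0.08981464·0.08969394) = 39.440997
y = r_b·(sin φ − φ·cos φ) = 39.282875·(0.08969394 − 0.08981464·0.99596938) = 0.009479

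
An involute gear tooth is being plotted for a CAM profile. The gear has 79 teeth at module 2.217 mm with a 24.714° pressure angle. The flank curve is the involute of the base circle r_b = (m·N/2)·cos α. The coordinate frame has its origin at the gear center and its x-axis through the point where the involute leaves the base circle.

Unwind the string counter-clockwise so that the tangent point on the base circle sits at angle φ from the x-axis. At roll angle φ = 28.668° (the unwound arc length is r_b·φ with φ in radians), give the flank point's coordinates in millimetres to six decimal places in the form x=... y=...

pitch radius r_p = m·N/2 = 2.217·79/2 = 87.571500
base radius r_b = r_p·cos α = 87.571500·cos 24.714° = 79.550480
roll angle φ = 28.668° = 0.50035099 rad
x = r_b·(cos φ + φ·sin φ) = 79.550480·(0.87741423 + 0.50035099·0.47973353) = 88.893635
y = r_b·(sin φ − φ·cos φ) = 79.550480·(0.47973353 − 0.50035099·0.87741423) = 3.239172

x=88.893635 y=3.239172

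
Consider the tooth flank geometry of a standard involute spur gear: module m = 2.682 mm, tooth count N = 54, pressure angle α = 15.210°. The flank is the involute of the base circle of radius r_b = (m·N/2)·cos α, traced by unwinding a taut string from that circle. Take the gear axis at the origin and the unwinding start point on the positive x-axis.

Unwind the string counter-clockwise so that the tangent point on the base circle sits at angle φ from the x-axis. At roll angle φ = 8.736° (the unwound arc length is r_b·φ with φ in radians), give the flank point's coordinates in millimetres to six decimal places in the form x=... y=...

pitch radius r_p = m·N/2 = 2.682·54/2 = 72.414000
base radius r_b = r_p·cos α = 72.414000·cos 15.210° = 69.877390
roll angle φ = 8.736° = 0.15247196 rad
x = r_b·(cos φ + φ·sin φ) = 69.877390·(0.98839865 + 0.15247196·0.15188188) = 70.684919
y = r_b·(sin φ − φ·cos φ) = 69.877390·(0.15188188 − 0.15247196·0.98839865) = 0.082371

x=70.684919 y=0.082371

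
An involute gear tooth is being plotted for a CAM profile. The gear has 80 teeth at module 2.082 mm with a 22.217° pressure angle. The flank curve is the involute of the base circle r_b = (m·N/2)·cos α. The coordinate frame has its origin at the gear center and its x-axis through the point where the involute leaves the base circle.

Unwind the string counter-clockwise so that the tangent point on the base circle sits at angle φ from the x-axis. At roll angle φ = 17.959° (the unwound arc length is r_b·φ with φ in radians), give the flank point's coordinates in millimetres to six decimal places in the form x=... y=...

x=80.791927 y=0.783651

pitch radius r_p = m·N/2 = 2.082·80/2 = 83.280000
base radius r_b = r_p·cos α = 83.280000·cos 22.217° = 77.097163
roll angle φ = 17.959° = 0.31344368 rad
x = r_b·(cos φ + φ·sin φ) = 77.097163·(0.95127740 + 0.31344368·0.30833635) = 80.791927
y = r_b·(sin φ − φ·cos φ) = 77.097163·(0.30833635 − 0.31344368·0.95127740) = 0.783651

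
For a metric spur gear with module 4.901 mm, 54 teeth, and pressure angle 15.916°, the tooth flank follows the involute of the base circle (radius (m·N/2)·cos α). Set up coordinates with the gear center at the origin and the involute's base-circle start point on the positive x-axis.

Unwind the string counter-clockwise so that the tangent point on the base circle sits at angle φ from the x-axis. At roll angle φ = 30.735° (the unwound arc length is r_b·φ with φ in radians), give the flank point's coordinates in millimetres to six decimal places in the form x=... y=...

x=144.266947 y=6.361124

pitch radius r_p = m·N/2 = 4.901·54/2 = 132.327000
base radius r_b = r_p·cos α = 132.327000·cos 15.916° = 127.254214
roll angle φ = 30.735° = 0.53642695 rad
x = r_b·(cos φ + φ·sin φ) = 127.254214·(0.85954024 + 0.53642695·0.51106808) = 144.266947
y = r_b·(sin φ − φ·cos φ) = 127.254214·(0.51106808 − 0.53642695·0.85954024) = 6.361124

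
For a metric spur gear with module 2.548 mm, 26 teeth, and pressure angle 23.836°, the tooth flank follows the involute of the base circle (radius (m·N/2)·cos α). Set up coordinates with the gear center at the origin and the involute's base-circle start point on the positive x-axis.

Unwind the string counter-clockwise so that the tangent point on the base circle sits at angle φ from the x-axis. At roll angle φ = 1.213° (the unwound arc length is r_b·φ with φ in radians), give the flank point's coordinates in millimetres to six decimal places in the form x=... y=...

pitch radius r_p = m·N/2 = 2.548·26/2 = 33.124000
base radius r_b = r_p·cos α = 33.124000·cos 23.836° = 30.298719
roll angle φ = 1.213° = 0.02117084 rad
x = r_b·(cos φ + φ·sin φ) = 30.298719·(0.99977591 + 0.02117084·0.02116926) = 30.305509
y = r_b·(sin φ − φ·cos φ) = 30.298719·(0.02116926 − 0.02117084·0.99977591) = 0.000096

x=30.305509 y=0.000096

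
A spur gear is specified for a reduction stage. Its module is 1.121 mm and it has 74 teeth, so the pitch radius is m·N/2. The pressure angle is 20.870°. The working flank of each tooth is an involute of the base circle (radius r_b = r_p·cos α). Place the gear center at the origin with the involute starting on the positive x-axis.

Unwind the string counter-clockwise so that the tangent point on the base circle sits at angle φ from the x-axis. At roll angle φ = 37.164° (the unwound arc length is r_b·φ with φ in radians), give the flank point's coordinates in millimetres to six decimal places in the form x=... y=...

x=46.070832 y=3.379334

pitch radius r_p = m·N/2 = 1.121·74/2 = 41.477000
base radius r_b = r_p·cos α = 41.477000·cos 20.870° = 38.755741
roll angle φ = 37.164° = 0.64863416 rad
x = r_b·(cos φ + φ·sin φ) = 38.755741·(0.79690964 + 0.64863416·0.60409852) = 46.070832
y = r_b·(sin φ − φ·cos φ) = 38.755741·(0.60409852 − 0.64863416·0.79690964) = 3.379334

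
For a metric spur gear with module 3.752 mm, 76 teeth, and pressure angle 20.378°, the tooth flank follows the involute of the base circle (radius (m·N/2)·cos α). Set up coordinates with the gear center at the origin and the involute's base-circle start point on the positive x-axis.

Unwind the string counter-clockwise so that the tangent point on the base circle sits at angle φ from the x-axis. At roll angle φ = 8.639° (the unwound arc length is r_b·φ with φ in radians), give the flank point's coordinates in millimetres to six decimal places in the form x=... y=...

pitch radius r_p = m·N/2 = 3.752·76/2 = 142.576000
base radius r_b = r_p·cos α = 142.576000·cos 20.378° = 133.652990
roll angle φ = 8.639° = 0.15077899 rad
x = r_b·(cos φ + φ·sin φ) = 133.652990·(0.98865437 + 0.15077899·0.15020833) = 135.163620
y = r_b·(sin φ − φ·cos φ) = 133.652990·(0.15020833 − 0.15077899·0.98865437) = 0.152367

x=135.163620 y=0.152367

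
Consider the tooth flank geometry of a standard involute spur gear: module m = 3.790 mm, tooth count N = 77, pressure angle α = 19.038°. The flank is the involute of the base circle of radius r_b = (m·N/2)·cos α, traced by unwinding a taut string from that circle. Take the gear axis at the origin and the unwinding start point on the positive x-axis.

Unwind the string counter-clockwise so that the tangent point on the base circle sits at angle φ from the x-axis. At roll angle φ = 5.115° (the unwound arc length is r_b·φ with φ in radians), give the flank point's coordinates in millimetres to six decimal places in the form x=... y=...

pitch radius r_p = m·N/2 = 3.790·77/2 = 145.915000
base radius r_b = r_p·cos α = 145.915000·cos 19.038° = 137.933806
roll angle φ = 5.115° = 0.08927359 rad
x = r_b·(cos φ + φ·sin φ) = 137.933806·(0.99601776 + 0.08927359·0.08915506) = 138.482362
y = r_b·(sin φ − φ·cos φ) = 137.933806·(0.08915506 − 0.08927359·0.99601776) = 0.032687

x=138.482362 y=0.032687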